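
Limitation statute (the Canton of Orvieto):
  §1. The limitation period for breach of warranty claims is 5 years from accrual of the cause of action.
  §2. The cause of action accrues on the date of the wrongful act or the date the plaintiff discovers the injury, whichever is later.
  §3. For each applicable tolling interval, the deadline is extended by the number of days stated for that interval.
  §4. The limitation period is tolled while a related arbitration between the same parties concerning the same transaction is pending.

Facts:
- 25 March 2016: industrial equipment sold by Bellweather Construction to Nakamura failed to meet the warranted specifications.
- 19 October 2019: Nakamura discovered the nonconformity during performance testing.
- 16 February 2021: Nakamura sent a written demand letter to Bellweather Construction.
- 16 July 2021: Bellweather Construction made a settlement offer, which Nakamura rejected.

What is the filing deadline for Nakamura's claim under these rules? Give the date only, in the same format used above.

The claim accrued on 19 October 2019 — the later of the 25 March 2016 act and the 19 October 2019 discovery.
The untolled deadline — 5 years after 19 October 2019 — is 19 October 2024.
None of the other events listed affects the running of the period under the stated rules.

19 October 2024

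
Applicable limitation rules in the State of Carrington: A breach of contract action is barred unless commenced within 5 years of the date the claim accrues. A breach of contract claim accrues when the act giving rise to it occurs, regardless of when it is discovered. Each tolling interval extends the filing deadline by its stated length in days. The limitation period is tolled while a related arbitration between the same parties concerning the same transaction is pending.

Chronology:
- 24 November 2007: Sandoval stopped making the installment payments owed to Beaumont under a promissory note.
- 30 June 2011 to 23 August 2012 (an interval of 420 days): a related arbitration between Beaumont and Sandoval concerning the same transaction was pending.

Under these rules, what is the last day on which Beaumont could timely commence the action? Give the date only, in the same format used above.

The claim accrued on 24 November 2007, the date of the act.
Adding the 5 years base period to 24 November 2007 gives a deadline of 24 November 2012, before any tolling.
Because the pending related arbitration ran from 30 June 2011 to 23 August 2012, the deadline is extended by 420 days to 18 January 2014.

18 January 2014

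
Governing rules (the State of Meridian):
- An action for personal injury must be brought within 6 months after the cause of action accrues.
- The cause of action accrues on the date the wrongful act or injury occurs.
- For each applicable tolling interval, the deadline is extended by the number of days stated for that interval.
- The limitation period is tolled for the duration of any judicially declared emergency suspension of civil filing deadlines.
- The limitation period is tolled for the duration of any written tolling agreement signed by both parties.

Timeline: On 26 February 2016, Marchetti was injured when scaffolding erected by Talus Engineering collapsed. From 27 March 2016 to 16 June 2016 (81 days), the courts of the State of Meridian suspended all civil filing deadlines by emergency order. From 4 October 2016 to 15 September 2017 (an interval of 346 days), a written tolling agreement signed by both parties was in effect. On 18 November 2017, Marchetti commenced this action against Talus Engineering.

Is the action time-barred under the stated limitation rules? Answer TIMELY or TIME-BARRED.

TIME-BARRED

The claim accrued on 26 February 2016, when the wrongful act occurred.
Adding the 6 months base period to 26 February 2016 gives a deadline of 26 August 2016, before any tolling.
The emergency suspension of filing deadlines from 27 March 2016 to 16 June 2016 tolled the period for 81 days, extending the deadline to 15 November 2016.
The period was tolled for 346 days by the written tolling agreement (4 October 2016 to 15 September 2017), pushing the deadline to 27 October 2017.
Filing on 18 November 2017 missed the 27 October 2017 deadline — the action is time-barred.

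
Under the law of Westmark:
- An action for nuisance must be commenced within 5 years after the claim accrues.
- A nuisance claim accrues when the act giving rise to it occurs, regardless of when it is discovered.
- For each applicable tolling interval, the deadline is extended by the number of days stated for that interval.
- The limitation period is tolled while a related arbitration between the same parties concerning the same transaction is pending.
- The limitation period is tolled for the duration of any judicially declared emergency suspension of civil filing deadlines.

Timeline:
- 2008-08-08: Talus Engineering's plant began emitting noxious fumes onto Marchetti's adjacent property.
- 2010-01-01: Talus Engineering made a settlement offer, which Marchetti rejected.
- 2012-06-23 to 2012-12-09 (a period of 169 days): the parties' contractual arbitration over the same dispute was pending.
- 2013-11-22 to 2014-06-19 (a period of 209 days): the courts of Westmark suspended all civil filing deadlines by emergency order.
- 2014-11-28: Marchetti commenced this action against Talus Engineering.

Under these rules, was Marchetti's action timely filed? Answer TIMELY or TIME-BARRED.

TIME-BARRED

The limitation period began to run on 2008-08-08.
Adding the 5 years base period to 2008-08-08 gives a deadline of 2013-08-08, before any tolling.
The pending related arbitration from 2012-06-23 to 2012-12-09 tolled the period for 169 days, extending the deadline to 2014-01-24.
The emergency suspension of filing deadlines from 2013-11-22 to 2014-06-19 tolled the period for 209 days, extending the deadline to 2014-08-21.
None of the other events listed affects the running of the period under the stated rules.
Filing on 2014-11-28 missed the 2014-08-21 deadline — the action is time-barred.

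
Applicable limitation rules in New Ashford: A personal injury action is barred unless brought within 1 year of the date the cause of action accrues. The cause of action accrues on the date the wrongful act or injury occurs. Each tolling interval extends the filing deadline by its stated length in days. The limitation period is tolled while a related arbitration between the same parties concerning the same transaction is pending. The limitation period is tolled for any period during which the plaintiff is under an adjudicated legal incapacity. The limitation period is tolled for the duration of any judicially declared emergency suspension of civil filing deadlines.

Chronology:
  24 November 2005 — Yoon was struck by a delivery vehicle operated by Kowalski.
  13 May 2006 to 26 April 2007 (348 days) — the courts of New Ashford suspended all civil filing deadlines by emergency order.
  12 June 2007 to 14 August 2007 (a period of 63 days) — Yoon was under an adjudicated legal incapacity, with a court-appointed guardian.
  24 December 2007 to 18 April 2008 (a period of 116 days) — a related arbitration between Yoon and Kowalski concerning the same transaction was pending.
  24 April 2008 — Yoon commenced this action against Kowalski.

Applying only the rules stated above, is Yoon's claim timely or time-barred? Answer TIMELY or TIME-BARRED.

TIMELY

The claim accrued on 24 November 2005, when the wrongful act occurred.
Adding the 1 year base period to 24 November 2005 gives a deadline of 24 November 2006, before any tolling.
The emergency suspension of filing deadlines from 13 May 2006 to 26 April 2007 tolled the period for 348 days, extending the deadline to 7 November 2007.
Because the plaintiff's legal incapacity ran from 12 June 2007 to 14 August 2007, the deadline is extended by 63 days to 9 January 2008.
The pending related arbitration from 24 December 2007 to 18 April 2008 tolled the period for 116 days, extending the deadline to 4 May 2008.
The 24 April 2008 filing precedes the 4 May 2008 deadline; the claim is timely.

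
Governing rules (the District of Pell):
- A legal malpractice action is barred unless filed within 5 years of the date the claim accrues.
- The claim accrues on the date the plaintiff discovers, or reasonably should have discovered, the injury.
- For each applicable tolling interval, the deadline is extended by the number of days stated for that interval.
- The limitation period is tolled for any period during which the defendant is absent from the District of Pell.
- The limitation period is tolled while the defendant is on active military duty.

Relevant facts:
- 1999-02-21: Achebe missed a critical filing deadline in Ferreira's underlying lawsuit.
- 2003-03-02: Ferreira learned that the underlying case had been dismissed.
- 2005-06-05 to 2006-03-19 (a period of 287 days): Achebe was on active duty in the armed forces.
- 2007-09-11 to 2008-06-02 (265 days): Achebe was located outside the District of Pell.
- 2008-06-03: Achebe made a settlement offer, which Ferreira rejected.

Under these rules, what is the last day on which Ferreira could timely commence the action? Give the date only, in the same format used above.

2009-09-05

The claim did not accrue until Ferreira discovered the injury on 2003-03-02; the 1999-02-21 act date does not start the clock under the stated rule.
Adding the 5 years base period to 2003-03-02 gives a deadline of 2008-03-02, before any tolling.
The defendant's active military service from 2005-06-05 to 2006-03-19 tolled the period for 287 days, extending the deadline to 2008-12-14.
The period was tolled for 265 days by the defendant's absence from the jurisdiction (2007-09-11 to 2008-06-02), pushing the deadline to 2009-09-05.
None of the other events listed affects the running of the period under the stated rules.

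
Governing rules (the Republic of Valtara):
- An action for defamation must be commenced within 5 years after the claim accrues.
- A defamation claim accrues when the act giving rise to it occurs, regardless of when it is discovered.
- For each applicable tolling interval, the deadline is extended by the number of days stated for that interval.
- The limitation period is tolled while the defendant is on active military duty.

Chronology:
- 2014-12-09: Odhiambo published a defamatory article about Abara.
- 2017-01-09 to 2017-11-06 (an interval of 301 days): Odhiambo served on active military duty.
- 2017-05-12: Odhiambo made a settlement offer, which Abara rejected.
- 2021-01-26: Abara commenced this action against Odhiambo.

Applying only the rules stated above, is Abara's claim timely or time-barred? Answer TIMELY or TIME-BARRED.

TIME-BARRED

The limitation period began to run on 2014-12-09.
5 years from 2014-12-09 is 2019-12-09.
The defendant's active military service from 2017-01-09 to 2017-11-06 tolled the period for 301 days, extending the deadline to 2020-10-05.
Nothing else in the chronology tolls or restarts the period.
The 2021-01-26 filing falls after the 2020-10-05 deadline; the claim is time-barred.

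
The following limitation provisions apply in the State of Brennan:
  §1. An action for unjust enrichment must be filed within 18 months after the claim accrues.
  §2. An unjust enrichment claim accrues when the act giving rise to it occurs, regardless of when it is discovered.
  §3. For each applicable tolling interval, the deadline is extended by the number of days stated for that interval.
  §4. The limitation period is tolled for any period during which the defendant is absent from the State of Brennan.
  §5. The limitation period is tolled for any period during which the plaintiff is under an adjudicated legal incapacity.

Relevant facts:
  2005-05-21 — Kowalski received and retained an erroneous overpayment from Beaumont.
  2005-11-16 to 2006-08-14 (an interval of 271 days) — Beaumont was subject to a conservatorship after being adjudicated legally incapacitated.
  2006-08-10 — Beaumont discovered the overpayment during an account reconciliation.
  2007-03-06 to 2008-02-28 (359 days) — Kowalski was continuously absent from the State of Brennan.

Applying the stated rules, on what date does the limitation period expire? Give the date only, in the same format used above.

The claim accrued on 2005-05-21, when the wrongful act occurred; under the stated occurrence rule the 2006-08-10 discovery does not delay accrual.
18 months from 2005-05-21 is 2006-11-21.
The plaintiff's legal incapacity from 2005-11-16 to 2006-08-14 tolled the period for 271 days, extending the deadline to 2007-08-19.
The period was tolled for 359 days by the defendant's absence from the jurisdiction (2007-03-06 to 2008-02-28), pushing the deadline to 2008-08-12.

2008-08-12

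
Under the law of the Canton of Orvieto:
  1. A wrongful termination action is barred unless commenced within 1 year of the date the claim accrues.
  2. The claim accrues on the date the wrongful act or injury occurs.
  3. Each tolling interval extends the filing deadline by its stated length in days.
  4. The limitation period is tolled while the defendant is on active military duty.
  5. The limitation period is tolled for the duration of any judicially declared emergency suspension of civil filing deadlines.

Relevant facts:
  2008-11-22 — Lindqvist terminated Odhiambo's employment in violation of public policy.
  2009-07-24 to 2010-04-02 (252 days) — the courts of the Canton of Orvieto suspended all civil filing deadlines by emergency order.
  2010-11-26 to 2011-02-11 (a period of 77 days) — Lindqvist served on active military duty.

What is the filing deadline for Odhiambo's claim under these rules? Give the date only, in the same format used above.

The claim accrued on 2008-11-22, the date of the act.
1 year from 2008-11-22 is 2009-11-22.
Because the emergency suspension of filing deadlines ran from 2009-07-24 to 2010-04-02, the deadline is extended by 252 days to 2010-08-01.
By the time the defendant's active military service began on 2010-11-26, the limitation period had already expired on 2010-08-01; that interval cannot revive it.

2010-08-01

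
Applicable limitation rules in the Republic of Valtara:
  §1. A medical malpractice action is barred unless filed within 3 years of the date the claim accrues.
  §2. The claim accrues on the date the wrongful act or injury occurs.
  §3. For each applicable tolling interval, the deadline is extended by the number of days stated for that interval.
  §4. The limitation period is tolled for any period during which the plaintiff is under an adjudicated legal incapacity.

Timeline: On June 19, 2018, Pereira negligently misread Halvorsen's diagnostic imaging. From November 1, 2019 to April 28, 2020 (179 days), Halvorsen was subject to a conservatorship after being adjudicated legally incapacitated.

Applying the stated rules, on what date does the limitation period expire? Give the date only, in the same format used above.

The limitation period began to run on June 19, 2018.
Adding the 3 years base period to June 19, 2018 gives a deadline of June 19, 2021, before any tolling.
The plaintiff's legal incapacity from November 1, 2019 to April 28, 2020 tolled the period for 179 days, extending the deadline to December 15, 2021.

December 15, 2021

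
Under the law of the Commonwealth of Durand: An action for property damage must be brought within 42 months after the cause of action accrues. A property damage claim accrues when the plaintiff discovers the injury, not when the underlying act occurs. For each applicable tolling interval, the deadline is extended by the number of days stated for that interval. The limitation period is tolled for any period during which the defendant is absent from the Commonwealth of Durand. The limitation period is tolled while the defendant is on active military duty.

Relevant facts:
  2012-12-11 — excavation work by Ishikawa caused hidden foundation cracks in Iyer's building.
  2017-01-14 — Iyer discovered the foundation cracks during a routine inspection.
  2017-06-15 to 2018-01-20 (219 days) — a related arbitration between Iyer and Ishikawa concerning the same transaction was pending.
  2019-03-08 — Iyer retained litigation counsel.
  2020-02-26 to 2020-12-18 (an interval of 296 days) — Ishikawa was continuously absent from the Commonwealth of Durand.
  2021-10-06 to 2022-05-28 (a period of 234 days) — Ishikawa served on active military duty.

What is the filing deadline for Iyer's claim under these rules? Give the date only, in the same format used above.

2021-05-06

The claim did not accrue until Iyer discovered the injury on 2017-01-14; the 2012-12-11 act date does not start the clock under the stated rule.
42 months from 2017-01-14 is 2020-07-14.
Because the defendant's absence from the jurisdiction ran from 2020-02-26 to 2020-12-18, the deadline is extended by 296 days to 2021-05-06.
By the time the defendant's active military service began on 2021-10-06, the limitation period had already expired on 2021-05-06; that interval cannot revive it.
No stated provision tolls the period for a pending arbitration, so the interval from 2017-06-15 to 2018-01-20 has no effect on the deadline.
None of the other events listed affects the running of the period under the stated rules.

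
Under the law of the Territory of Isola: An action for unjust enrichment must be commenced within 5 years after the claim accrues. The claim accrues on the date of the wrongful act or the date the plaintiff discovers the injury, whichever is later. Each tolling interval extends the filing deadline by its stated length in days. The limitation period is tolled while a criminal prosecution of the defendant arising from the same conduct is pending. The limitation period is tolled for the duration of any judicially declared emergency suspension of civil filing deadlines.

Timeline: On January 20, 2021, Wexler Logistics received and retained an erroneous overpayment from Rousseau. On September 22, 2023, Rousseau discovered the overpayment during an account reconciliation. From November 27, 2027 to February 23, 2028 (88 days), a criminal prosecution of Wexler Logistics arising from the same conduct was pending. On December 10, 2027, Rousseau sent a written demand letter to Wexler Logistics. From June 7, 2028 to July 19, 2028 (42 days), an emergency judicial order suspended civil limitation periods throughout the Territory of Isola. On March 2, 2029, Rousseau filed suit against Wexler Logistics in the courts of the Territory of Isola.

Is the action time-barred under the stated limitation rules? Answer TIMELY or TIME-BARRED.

Taking the later of the act (January 20, 2021) and discovery (September 22, 2023), the claim accrued on September 22, 2023.
Adding the 5 years base period to September 22, 2023 gives a deadline of September 22, 2028, before any tolling.
The period was tolled for 88 days by the pending criminal prosecution (November 27, 2027 to February 23, 2028), pushing the deadline to December 19, 2028.
The period was tolled for 42 days by the emergency suspension of filing deadlines (June 7, 2028 to July 19, 2028), pushing the deadline to January 30, 2029.
Nothing else in the chronology tolls or restarts the period.
Filing on March 2, 2029 missed the January 30, 2029 deadline — the action is time-barred.

TIME-BARRED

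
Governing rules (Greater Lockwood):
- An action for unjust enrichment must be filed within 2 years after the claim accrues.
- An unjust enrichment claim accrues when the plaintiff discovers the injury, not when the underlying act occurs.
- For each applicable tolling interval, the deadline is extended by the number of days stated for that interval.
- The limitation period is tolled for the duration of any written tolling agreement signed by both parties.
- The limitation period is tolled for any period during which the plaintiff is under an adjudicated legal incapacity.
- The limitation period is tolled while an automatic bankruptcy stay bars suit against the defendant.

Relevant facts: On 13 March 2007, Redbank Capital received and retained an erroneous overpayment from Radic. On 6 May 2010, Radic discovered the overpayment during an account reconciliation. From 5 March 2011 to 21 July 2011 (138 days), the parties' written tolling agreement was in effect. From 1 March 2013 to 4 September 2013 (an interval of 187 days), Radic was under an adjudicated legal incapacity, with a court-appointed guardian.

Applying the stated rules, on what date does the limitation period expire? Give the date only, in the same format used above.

21 September 2012

The claim did not accrue until Radic discovered the injury on 6 May 2010; the 13 March 2007 act date does not start the clock under the stated rule.
The untolled deadline — 2 years after 6 May 2010 — is 6 May 2012.
The written tolling agreement from 5 March 2011 to 21 July 2011 tolled the period for 138 days, extending the deadline to 21 September 2012.
The plaintiff's legal incapacity starting 1 March 2013 came too late — the period had run on 21 September 2012 — and so does not extend the deadline.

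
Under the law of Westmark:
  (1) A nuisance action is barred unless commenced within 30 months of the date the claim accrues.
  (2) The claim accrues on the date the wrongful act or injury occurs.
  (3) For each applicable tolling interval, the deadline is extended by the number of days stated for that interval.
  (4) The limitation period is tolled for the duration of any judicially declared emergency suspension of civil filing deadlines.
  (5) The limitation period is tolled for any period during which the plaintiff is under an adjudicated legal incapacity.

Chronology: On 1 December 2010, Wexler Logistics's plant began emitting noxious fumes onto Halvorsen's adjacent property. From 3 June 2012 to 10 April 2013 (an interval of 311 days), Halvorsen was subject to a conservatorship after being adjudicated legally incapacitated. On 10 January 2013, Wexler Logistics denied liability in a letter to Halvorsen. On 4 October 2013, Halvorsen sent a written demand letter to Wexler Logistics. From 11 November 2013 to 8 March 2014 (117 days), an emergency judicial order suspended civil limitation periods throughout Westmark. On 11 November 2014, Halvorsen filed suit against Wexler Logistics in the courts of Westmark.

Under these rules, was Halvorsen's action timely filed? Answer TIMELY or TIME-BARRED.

TIME-BARRED

The claim accrued on 1 December 2010, when the wrongful act occurred.
The untolled deadline — 30 months after 1 December 2010 — is 1 June 2013.
The period was tolled for 311 days by the plaintiff's legal incapacity (3 June 2012 to 10 April 2013), pushing the deadline to 8 April 2014.
Because the emergency suspension of filing deadlines ran from 11 November 2013 to 8 March 2014, the deadline is extended by 117 days to 3 August 2014.
The other events in the timeline have no effect on the limitation period under the stated rules.
The 11 November 2014 filing falls after the 3 August 2014 deadline; the claim is time-barred.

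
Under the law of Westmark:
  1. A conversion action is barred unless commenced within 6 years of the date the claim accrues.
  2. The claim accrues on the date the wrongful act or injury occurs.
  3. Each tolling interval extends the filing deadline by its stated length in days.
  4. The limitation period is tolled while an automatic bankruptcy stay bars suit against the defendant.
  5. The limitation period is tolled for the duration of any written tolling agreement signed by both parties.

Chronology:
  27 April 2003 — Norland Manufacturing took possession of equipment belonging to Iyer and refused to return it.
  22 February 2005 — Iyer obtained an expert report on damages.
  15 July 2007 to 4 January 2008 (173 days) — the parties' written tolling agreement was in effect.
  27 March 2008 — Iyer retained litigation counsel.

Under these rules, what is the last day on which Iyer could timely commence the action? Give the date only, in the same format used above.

The claim accrued on 27 April 2003, when the wrongful act occurred.
6 years from 27 April 2003 is 27 April 2009.
The period was tolled for 173 days by the written tolling agreement (15 July 2007 to 4 January 2008), pushing the deadline to 17 October 2009.
None of the other events listed affects the running of the period under the stated rules.

17 October 2009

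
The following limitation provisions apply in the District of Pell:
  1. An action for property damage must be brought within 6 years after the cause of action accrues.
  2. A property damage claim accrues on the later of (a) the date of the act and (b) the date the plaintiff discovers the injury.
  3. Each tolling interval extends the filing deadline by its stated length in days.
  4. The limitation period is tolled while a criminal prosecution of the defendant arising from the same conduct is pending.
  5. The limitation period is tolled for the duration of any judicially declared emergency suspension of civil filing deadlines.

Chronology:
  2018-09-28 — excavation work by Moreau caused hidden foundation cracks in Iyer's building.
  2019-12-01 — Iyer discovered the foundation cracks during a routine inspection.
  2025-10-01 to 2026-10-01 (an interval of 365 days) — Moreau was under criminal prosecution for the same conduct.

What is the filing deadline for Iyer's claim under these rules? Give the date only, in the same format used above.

Taking the later of the act (2018-09-28) and discovery (2019-12-01), the claim accrued on 2019-12-01.
The untolled deadline — 6 years after 2019-12-01 — is 2025-12-01.
The period was tolled for 365 days by the pending criminal prosecution (2025-10-01 to 2026-10-01), pushing the deadline to 2026-12-01.

2026-12-01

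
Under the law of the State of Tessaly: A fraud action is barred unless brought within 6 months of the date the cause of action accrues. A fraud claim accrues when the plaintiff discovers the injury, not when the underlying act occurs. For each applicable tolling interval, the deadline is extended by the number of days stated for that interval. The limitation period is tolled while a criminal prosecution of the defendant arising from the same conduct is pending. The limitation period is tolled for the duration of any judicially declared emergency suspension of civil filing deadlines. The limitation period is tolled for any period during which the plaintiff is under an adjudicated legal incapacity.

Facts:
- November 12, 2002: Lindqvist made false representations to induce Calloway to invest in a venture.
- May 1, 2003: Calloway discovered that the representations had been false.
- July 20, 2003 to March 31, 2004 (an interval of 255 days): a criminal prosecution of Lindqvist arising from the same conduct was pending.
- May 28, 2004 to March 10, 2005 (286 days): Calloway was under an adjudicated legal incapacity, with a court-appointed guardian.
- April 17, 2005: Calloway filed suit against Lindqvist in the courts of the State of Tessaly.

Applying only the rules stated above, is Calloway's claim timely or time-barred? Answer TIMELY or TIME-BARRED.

Accrual is tied to discovery, so the period began on May 1, 2003 rather than on November 12, 2002 when the act occurred.
Adding the 6 months base period to May 1, 2003 gives a deadline of November 1, 2003, before any tolling.
The pending criminal prosecution from July 20, 2003 to March 31, 2004 tolled the period for 255 days, extending the deadline to July 13, 2004.
The period was tolled for 286 days by the plaintiff's legal incapacity (May 28, 2004 to March 10, 2005), pushing the deadline to April 25, 2005.
The April 17, 2005 filing precedes the April 25, 2005 deadline; the claim is timely.

TIMELY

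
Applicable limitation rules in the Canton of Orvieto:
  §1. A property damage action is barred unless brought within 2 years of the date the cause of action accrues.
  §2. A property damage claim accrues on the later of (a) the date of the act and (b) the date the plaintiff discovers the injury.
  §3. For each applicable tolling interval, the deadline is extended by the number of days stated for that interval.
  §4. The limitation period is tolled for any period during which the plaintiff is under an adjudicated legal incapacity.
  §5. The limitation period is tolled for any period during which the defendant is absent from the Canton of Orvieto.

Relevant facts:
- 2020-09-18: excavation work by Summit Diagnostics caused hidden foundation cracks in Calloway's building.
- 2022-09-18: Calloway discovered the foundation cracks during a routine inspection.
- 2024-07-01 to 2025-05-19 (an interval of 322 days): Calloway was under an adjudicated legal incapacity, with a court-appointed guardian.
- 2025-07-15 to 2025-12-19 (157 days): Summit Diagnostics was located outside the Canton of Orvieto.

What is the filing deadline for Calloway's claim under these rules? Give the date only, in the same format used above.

2026-01-10

Taking the later of the act (2020-09-18) and discovery (2022-09-18), the claim accrued on 2022-09-18.
The untolled deadline — 2 years after 2022-09-18 — is 2024-09-18.
Because the plaintiff's legal incapacity ran from 2024-07-01 to 2025-05-19, the deadline is extended by 322 days to 2025-08-06.
The defendant's absence from the jurisdiction from 2025-07-15 to 2025-12-19 tolled the period for 157 days, extending the deadline to 2026-01-10.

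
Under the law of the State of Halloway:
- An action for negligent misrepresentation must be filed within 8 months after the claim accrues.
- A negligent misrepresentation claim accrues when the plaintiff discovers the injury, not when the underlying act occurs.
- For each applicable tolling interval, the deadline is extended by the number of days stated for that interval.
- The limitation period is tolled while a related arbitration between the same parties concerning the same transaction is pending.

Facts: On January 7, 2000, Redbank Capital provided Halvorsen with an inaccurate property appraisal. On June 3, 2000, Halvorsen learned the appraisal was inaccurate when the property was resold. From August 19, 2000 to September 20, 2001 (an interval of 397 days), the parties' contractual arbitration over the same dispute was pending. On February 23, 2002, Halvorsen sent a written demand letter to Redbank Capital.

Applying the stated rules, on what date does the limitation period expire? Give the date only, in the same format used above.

The claim did not accrue until Halvorsen discovered the injury on June 3, 2000; the January 7, 2000 act date does not start the clock under the stated rule.
The untolled deadline — 8 months after June 3, 2000 — is February 3, 2001.
Because the pending related arbitration ran from August 19, 2000 to September 20, 2001, the deadline is extended by 397 days to March 7, 2002.
The other events in the timeline have no effect on the limitation period under the stated rules.

March 7, 2002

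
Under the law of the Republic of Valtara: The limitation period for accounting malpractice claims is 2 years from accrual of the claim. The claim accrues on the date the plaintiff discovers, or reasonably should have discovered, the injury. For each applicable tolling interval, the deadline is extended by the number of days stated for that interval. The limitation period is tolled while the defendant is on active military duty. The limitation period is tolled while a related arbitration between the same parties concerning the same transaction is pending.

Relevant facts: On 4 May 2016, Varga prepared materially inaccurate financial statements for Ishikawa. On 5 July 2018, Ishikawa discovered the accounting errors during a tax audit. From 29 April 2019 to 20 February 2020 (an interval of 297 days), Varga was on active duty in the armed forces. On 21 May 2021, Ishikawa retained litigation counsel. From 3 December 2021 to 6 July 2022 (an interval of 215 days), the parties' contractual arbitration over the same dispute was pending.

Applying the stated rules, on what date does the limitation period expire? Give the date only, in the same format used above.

The claim did not accrue until Ishikawa discovered the injury on 5 July 2018; the 4 May 2016 act date does not start the clock under the stated rule.
The untolled deadline — 2 years after 5 July 2018 — is 5 July 2020.
The period was tolled for 297 days by the defendant's active military service (29 April 2019 to 20 February 2020), pushing the deadline to 28 April 2021.
The pending related arbitration from 3 December 2021 to 6 July 2022 began after the period had already run on 28 April 2021, so it has no tolling effect.
The other events in the timeline have no effect on the limitation period under the stated rules.

28 April 2021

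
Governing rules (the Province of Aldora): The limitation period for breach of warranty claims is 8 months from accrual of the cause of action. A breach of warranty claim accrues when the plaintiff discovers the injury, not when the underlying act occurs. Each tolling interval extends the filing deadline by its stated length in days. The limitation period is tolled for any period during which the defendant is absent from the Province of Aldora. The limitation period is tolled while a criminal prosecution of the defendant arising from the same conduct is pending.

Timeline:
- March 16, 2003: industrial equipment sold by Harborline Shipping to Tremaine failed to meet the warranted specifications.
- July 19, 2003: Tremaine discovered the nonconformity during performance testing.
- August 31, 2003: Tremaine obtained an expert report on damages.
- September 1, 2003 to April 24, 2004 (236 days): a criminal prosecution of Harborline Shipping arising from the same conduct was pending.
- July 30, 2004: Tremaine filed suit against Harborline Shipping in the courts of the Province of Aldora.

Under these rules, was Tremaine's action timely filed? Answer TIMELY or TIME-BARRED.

Accrual is tied to discovery, so the period began on July 19, 2003 rather than on March 16, 2003 when the act occurred.
8 months from July 19, 2003 is March 19, 2004.
Because the pending criminal prosecution ran from September 1, 2003 to April 24, 2004, the deadline is extended by 236 days to November 10, 2004.
The other events in the timeline have no effect on the limitation period under the stated rules.
Filing on July 30, 2004 beat the November 10, 2004 deadline — the action is timely.

TIMELY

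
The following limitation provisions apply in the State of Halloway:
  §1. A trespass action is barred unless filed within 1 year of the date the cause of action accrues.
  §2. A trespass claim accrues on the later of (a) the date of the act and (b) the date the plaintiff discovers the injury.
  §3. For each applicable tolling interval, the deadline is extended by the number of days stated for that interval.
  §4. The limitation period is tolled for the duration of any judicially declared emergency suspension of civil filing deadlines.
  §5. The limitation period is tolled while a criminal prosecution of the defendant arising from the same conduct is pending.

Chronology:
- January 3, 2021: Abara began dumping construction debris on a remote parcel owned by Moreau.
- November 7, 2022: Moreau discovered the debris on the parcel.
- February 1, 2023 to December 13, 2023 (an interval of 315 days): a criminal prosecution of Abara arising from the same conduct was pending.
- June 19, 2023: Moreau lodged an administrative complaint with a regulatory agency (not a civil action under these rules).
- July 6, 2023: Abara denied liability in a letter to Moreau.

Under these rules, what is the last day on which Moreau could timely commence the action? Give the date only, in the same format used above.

September 17, 2024

Because discovery on November 7, 2022 post-dates the January 3, 2021 act, accrual under the later-of rule falls on November 7, 2022.
1 year from November 7, 2022 is November 7, 2023.
The period was tolled for 315 days by the pending criminal prosecution (February 1, 2023 to December 13, 2023), pushing the deadline to September 17, 2024.
Nothing else in the chronology tolls or restarts the period.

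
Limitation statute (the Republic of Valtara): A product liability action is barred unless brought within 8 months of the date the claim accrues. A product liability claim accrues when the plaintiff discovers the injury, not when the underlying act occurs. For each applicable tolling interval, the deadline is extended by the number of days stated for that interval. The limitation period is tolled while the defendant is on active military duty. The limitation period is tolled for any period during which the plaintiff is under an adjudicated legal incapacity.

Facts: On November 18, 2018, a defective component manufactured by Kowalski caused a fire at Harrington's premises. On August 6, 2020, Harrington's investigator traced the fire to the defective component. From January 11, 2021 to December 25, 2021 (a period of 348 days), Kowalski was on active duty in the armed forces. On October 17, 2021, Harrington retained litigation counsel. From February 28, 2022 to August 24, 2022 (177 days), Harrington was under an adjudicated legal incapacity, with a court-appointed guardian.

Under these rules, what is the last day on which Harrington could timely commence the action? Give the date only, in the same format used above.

September 13, 2022

Under the discovery rule, the claim accrued on August 6, 2020, when Harrington discovered the injury — not on the November 18, 2018 date of the underlying act.
8 months from August 6, 2020 is April 6, 2021.
The defendant's active military service from January 11, 2021 to December 25, 2021 tolled the period for 348 days, extending the deadline to March 20, 2022.
The period was tolled for 177 days by the plaintiff's legal incapacity (February 28, 2022 to August 24, 2022), pushing the deadline to September 13, 2022.
Nothing else in the chronology tolls or restarts the period.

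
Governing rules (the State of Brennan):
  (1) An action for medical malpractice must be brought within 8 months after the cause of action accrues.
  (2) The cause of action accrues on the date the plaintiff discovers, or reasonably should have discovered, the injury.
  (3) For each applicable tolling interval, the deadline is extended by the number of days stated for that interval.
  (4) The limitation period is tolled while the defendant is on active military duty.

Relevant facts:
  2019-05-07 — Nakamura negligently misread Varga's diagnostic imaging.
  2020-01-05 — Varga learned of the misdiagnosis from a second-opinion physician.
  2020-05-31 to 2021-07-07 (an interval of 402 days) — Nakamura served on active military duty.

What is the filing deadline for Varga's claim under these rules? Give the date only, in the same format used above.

2021-10-12

Accrual is tied to discovery, so the period began on 2020-01-05 rather than on 2019-05-07 when the act occurred.
The untolled deadline — 8 months after 2020-01-05 — is 2020-09-05.
The period was tolled for 402 days by the defendant's active military service (2020-05-31 to 2021-07-07), pushing the deadline to 2021-10-12.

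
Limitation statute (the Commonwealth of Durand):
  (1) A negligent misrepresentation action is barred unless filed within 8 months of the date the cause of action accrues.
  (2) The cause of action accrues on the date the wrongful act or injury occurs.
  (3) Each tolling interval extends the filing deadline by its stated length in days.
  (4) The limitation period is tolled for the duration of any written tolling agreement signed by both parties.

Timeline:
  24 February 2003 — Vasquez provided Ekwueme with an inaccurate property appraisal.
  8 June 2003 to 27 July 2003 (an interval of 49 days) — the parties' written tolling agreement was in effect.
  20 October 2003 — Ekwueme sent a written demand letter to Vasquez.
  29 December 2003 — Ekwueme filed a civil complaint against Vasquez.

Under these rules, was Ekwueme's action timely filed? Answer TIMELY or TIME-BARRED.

The cause of action accrued on 24 February 2003, the date of the act.
The untolled deadline — 8 months after 24 February 2003 — is 24 October 2003.
Because the written tolling agreement ran from 8 June 2003 to 27 July 2003, the deadline is extended by 49 days to 12 December 2003.
None of the other events listed affects the running of the period under the stated rules.
Filing on 29 December 2003 missed the 12 December 2003 deadline — the action is time-barred.

TIME-BARRED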